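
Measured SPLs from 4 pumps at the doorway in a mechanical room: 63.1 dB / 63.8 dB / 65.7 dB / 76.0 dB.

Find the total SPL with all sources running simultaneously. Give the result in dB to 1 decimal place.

76.8 dB

Σ 10^(Lᵢ/10) = 4.797e+07.
L_total = 10·log₁₀(4.797e+07) = 76.8 dB.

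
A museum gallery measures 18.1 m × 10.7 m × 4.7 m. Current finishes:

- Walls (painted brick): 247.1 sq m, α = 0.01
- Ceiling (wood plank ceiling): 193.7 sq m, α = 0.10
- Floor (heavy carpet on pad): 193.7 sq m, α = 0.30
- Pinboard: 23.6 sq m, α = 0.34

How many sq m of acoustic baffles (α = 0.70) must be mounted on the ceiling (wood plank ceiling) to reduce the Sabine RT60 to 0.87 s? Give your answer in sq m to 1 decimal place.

A₁ = Σ Sᵢαᵢ = 247.1×0.01 + 193.7×0.10 + 193.7×0.30 + 23.6×0.34 = 87.975 sabins.
V = 910.249 m³. Target absorption A₂ = 0.161 × 910.249 / 0.87 = 168.448 sabins.
Absorption to add: 168.448 − 87.975 = 80.473 sabins.
Each sq m of panel replacing the ceiling (wood plank ceiling) adds (0.70 − 0.10) = 0.60 sabins.
Area = ΔA/Δα = 80.473/0.60 = 134.1 sq m.

134.1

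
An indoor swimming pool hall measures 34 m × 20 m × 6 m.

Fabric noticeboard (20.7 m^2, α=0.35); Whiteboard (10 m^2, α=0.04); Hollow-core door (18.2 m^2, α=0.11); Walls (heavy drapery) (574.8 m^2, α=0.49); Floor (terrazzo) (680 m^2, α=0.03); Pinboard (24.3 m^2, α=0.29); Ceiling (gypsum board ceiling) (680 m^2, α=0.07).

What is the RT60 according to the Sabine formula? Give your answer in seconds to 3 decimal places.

1.793 s

Equivalent absorption area: A = 20.7·0.35 + 10·0.04 + 18.2·0.11 + 574.8·0.49 + 680·0.03 + 24.3·0.29 + 680·0.07 = 366.346 m^2.
Volume V = 34 × 20 × 6 = 4080 m³.
T = 0.161 V/A = 0.161·4080/366.346 = 1.793 s.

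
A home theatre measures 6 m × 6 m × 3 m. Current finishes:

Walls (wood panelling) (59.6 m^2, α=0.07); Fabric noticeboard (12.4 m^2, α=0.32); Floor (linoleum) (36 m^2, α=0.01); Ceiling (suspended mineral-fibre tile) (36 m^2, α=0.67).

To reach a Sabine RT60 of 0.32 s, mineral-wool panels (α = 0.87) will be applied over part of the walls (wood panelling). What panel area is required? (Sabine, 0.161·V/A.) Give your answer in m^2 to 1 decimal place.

Total absorption A₁ = 59.6×0.07 + 12.4×0.32 + 36×0.01 + 36×0.67
  = 4.172 + 3.968 + 0.360 + 24.120 = 32.620 m^2 sabins.
Required A₂ = 0.161·108/0.32 = 54.338 sabins.
Absorption to add: 54.338 − 32.620 = 21.718 sabins.
Net gain per m^2: Δα = 0.87 − 0.07 = 0.80.
Area = ΔA/Δα = 21.718/0.80 = 27.1 m^2.

27.1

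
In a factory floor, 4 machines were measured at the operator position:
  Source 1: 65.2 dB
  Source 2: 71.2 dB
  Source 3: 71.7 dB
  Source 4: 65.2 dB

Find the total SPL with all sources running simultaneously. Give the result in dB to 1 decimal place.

75.4 dB

Sum in the linear (power) domain: Σ 10^(Lᵢ/10) = 10^(65.2/10) + 10^(71.2/10) + 10^(71.7/10) + 10^(65.2/10) = 3.46e+07.
Back to dB: 10·log₁₀ Σ = 75.4 dB.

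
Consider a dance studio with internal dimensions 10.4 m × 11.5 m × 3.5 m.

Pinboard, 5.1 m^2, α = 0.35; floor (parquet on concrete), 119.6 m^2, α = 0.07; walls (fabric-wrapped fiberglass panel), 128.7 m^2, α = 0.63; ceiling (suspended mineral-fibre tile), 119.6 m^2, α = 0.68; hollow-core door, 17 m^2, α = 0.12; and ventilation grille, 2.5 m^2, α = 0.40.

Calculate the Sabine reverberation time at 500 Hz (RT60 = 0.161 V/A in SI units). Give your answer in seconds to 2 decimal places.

Total absorption A = 5.1×0.35 + 119.6×0.07 + 128.7×0.63 + 119.6×0.68 + 17×0.12 + 2.5×0.40
  = 1.785 + 8.372 + 81.081 + 81.328 + 2.040 + 1.000 = 175.606 m^2 sabins.
Volume V = 10.4 × 11.5 × 3.5 = 418.6 m³.
RT60 = 0.161 · V / A = 0.161 × 418.6 / 175.606 = 0.38 s.

0.38 seconds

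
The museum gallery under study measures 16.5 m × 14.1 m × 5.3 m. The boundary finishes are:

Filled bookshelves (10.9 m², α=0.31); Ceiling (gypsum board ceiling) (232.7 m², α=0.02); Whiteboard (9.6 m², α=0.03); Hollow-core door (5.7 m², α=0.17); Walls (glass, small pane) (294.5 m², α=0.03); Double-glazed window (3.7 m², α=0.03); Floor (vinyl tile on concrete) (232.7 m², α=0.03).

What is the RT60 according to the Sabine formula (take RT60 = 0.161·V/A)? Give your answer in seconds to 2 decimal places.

Equivalent absorption area: A = 10.9*0.31 + 232.7*0.02 + 9.6*0.03 + 5.7*0.17 + 294.5*0.03 + 3.7*0.03 + 232.7*0.03 = 25.217 m².
Room volume: 1233.045 m³.
RT60 = 0.161 · V / A = 0.161 × 1233.045 / 25.217 = 7.87 s.

7.87 seconds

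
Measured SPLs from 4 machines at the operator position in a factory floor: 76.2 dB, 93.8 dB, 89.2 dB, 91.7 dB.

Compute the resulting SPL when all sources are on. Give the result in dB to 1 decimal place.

96.8 dB

Σ 10^(Lᵢ/10) = 4.751e+09.
Back to dB: 10·log₁₀ Σ = 96.8 dB.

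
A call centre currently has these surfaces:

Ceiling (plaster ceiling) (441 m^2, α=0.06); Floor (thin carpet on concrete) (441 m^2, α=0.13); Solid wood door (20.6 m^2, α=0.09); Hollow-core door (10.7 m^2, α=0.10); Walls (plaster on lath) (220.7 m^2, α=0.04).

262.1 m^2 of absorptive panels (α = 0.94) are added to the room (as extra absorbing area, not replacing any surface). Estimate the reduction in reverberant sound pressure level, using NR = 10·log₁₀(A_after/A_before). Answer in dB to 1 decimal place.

5.5 dB

Summing Sᵢαᵢ: 26.460 + 57.330 + 1.854 + 1.070 + 8.828 → A_before = 95.542 sabins.
Treatment contributes 262.1·0.94 = 246.374 sabins.
A_after = 95.542 + 246.374 = 341.916 sabins.
NR = 10·log₁₀(341.916/95.542) = 5.5 dB.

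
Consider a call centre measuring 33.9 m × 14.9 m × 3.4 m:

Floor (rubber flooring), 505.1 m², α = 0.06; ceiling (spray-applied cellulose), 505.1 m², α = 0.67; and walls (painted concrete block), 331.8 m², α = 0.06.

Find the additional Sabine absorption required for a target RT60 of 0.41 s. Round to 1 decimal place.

285.8 sabins

Summing Sᵢαᵢ: 30.306 + 338.417 + 19.908 → A₁ = 388.631 sabins.
V = 1717.374 m³. Required absorption A₂ = 0.161 × 1717.374 / 0.41 = 674.383 sabins.
Additional absorption ΔA = 674.383 − 388.631 = 285.8 sabins.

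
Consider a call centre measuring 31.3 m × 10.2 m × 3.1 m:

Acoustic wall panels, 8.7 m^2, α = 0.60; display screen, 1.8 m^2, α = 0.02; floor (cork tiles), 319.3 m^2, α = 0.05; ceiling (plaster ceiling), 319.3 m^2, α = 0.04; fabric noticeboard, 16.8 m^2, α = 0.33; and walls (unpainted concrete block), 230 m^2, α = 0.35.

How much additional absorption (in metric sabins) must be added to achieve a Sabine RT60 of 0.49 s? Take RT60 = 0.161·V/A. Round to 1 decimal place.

205.2 sabins

Total absorption A₁ = 8.7×0.60 + 1.8×0.02 + 319.3×0.05 + 319.3×0.04 + 16.8×0.33 + 230×0.35
  = 5.220 + 0.036 + 15.965 + 12.772 + 5.544 + 80.500 = 120.037 m^2 sabins.
For T = 0.49 s, need A₂ = 0.161·V/T = 0.161·989.706/0.49 = 325.189 sabins.
Shortfall: 325.189 − 120.037 = 205.2 sabins.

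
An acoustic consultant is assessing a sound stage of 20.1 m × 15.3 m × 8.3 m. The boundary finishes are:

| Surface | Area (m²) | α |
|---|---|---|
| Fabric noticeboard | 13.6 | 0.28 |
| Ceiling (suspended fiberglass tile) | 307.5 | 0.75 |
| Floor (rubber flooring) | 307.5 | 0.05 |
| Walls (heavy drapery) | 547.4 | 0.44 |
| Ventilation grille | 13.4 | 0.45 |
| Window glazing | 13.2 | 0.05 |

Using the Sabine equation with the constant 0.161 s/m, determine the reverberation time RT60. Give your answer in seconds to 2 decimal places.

0.83 s

Summing Sᵢαᵢ: 3.808 + 230.625 + 15.375 + 240.856 + 6.030 + 0.660 → A = 497.354 sabins.
Volume V = 20.1 × 15.3 × 8.3 = 2552.499 m³.
T = 0.161 V/A = 0.161·2552.499/497.354 = 0.83 s.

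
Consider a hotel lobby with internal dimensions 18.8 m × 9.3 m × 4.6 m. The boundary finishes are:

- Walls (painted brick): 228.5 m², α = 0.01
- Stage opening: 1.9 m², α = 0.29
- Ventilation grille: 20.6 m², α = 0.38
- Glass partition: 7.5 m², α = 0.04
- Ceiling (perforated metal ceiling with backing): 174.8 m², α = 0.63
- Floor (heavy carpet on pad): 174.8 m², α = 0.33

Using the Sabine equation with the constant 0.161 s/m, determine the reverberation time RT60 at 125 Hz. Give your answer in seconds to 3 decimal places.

0.724 s

Total absorption A = 228.5*0.01 + 1.9*0.29 + 20.6*0.38 + 7.5*0.04 + 174.8*0.63 + 174.8*0.33
  = 2.285 + 0.551 + 7.828 + 0.300 + 110.124 + 57.684 = 178.772 m² sabins.
Volume V = 18.8 × 9.3 × 4.6 = 804.264 m³.
T = 0.161 V/A = 0.161·804.264/178.772 = 0.724 s.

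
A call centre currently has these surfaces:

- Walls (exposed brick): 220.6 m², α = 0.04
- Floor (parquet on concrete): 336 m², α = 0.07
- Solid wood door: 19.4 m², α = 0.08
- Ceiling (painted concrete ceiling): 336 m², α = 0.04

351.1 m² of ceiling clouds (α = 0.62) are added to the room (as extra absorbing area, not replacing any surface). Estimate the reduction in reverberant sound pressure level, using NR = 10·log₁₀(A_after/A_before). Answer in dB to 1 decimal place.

A_before = Σ Sᵢαᵢ = 220.6·0.04 + 336·0.07 + 19.4·0.08 + 336·0.04 = 47.336 sabins.
Added absorption = 351.1 × 0.62 = 217.682 sabins.
New total A_after = 265.018 sabins.
NR = 10·log₁₀(265.018/47.336) = 7.5 dB.

7.5 dB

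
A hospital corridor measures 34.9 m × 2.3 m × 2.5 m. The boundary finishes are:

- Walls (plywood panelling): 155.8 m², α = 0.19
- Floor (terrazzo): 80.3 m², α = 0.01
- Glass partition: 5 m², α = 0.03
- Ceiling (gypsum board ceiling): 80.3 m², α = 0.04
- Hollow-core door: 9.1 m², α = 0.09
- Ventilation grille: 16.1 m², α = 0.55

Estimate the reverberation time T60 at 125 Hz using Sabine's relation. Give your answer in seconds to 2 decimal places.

0.74 sec

Equivalent absorption area: A = 155.8*0.19 + 80.3*0.01 + 5*0.03 + 80.3*0.04 + 9.1*0.09 + 16.1*0.55 = 43.441 m².
Room volume: 200.675 m³.
RT60 = 0.161 · V / A = 0.161 × 200.675 / 43.441 = 0.74 s.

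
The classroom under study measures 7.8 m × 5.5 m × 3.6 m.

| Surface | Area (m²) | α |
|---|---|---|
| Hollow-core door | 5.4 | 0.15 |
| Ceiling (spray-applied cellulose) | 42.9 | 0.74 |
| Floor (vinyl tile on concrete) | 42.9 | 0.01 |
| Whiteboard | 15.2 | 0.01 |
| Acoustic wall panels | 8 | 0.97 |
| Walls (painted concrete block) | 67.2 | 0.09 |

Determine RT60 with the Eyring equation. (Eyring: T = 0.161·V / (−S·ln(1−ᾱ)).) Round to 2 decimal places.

0.46 s

Total surface area S = 5.4 + 42.9 + 42.9 + 15.2 + 8 + 67.2 = 181.6 m².
Absorption A = 5.4×0.15 + 42.9×0.74 + 42.9×0.01 + 15.2×0.01 + 8×0.97 + 67.2×0.09 = 46.945 sabins.
ᾱ = 46.945 / 181.6 = 0.2585.
Eyring denominator: −S ln(1−ᾱ) = 54.313.
V = 7.8 × 5.5 × 3.6 = 154.44 m³.
RT60 = 0.161 × 154.44 / 54.313 = 0.46 s.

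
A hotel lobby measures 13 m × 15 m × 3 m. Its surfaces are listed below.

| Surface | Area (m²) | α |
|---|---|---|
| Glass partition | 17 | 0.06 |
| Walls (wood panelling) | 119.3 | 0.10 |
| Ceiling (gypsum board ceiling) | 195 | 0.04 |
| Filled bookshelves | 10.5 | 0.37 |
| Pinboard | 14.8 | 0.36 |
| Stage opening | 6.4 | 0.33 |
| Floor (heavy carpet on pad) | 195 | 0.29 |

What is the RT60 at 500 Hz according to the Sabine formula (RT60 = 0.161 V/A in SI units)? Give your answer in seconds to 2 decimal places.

Total absorption A = 17*0.06 + 119.3*0.10 + 195*0.04 + 10.5*0.37 + 14.8*0.36 + 6.4*0.33 + 195*0.29
  = 1.020 + 11.930 + 7.800 + 3.885 + 5.328 + 2.112 + 56.550 = 88.625 m² sabins.
Room volume: 585 m³.
RT60 = 0.161 · V / A = 0.161 × 585 / 88.625 = 1.06 s.

1.06 s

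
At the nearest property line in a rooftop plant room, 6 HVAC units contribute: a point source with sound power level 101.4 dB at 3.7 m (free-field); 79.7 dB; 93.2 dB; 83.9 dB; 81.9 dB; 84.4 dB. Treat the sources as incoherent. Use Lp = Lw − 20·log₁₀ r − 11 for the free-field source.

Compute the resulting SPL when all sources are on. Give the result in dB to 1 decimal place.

Source at 3.7 m: Lp = 101.4 − 20·log₁₀(3.7) − 11 = 79.0 dB.
Sum in the linear (power) domain: Σ 10^(Lᵢ/10) = 10^(79.0/10) + 10^(79.7/10) + 10^(93.2/10) + 10^(83.9/10) + 10^(81.9/10) + 10^(84.4/10) = 2.938e+09.
L_total = 10·log₁₀(2.938e+09) = 94.7 dB.

94.7 dB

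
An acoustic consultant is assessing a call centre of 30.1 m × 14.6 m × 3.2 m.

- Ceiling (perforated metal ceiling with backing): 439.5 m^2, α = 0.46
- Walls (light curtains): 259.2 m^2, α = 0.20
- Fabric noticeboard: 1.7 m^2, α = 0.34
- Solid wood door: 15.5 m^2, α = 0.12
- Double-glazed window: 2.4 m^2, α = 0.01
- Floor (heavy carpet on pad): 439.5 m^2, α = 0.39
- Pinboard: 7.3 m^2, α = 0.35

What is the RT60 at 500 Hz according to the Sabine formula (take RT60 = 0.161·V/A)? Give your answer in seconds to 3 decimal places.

Equivalent absorption area: A = 439.5·0.46 + 259.2·0.20 + 1.7·0.34 + 15.5·0.12 + 2.4·0.01 + 439.5·0.39 + 7.3·0.35 = 430.432 m^2.
Room volume: 1406.272 m³.
T = 0.161 V/A = 0.161·1406.272/430.432 = 0.526 s.

0.526 s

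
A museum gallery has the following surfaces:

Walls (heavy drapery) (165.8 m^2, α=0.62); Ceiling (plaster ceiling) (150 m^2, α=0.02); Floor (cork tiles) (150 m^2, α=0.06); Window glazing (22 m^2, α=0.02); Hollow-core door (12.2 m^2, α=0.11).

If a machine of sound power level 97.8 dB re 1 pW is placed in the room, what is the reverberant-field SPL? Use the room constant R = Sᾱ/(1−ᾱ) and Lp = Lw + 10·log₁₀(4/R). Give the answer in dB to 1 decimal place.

A = 116.578 sabins; S = 500.0 m^2.
ᾱ = 116.578/500.0 = 0.2332; R = Sᾱ/(1−ᾱ) = 116.578/(1−0.2332) = 152.032 m^2.
Lp = 97.8 + 10·log₁₀(4/152.032) = 97.8 + (-15.80) = 82.0 dB.

82.0 dB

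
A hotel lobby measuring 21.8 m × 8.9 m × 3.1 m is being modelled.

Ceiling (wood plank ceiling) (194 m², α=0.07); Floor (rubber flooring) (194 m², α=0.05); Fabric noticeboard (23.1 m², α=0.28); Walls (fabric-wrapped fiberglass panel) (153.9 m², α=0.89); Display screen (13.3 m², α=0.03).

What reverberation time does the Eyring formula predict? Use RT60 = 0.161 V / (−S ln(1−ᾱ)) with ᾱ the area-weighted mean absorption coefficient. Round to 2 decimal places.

Total surface area S = 194 + 194 + 23.1 + 153.9 + 13.3 = 578.3 m².
Σ(Sᵢαᵢ) = 194·0.07 + 194·0.05 + 23.1·0.28 + 153.9·0.89 + 13.3·0.03 = 167.118.
ᾱ = 167.118 / 578.3 = 0.2890.
−S·ln(1−ᾱ) = −578.3 × ln(1 − 0.2890) = 197.248.
V = 21.8 × 8.9 × 3.1 = 601.462 m³.
RT60 = 0.161 × 601.462 / 197.248 = 0.49 s.

0.49 seconds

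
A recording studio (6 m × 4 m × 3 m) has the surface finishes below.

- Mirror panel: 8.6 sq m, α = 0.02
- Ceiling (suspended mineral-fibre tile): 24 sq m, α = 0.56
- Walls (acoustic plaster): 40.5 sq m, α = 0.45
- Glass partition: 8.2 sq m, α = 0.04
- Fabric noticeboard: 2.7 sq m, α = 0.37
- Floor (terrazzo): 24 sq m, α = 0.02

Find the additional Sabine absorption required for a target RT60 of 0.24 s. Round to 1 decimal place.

Summing Sᵢαᵢ: 0.172 + 13.440 + 18.225 + 0.328 + 0.999 + 0.480 → A₁ = 33.644 sabins.
V = 72 m³. Required absorption A₂ = 0.161 × 72 / 0.24 = 48.300 sabins.
Shortfall: 48.300 − 33.644 = 14.7 sabins.

14.7 sabins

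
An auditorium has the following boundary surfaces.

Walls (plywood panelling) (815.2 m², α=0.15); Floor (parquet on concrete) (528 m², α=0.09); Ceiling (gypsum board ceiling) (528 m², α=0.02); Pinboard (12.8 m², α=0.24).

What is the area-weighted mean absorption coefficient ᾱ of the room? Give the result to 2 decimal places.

S = Σ Sᵢ = 815.2 + 528 + 528 + 12.8 = 1884.0 m².
Weighted sum Σ Sα = 183.432.
ᾱ = 183.432 / 1884.0 = 0.10.

0.10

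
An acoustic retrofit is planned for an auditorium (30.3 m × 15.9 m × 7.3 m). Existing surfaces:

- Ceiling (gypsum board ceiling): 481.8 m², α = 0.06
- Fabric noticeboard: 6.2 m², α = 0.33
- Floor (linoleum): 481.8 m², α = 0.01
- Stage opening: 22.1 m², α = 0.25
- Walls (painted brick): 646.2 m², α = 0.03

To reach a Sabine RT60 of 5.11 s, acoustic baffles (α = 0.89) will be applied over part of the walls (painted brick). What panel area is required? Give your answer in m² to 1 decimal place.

Summing Sᵢαᵢ: 28.908 + 2.046 + 4.818 + 5.525 + 19.386 → A₁ = 60.683 sabins.
Required A₂ = 0.161·3516.921/5.11 = 110.807 sabins.
Absorption to add: 110.807 − 60.683 = 50.124 sabins.
Each m² of panel replacing the walls (painted brick) adds (0.89 − 0.03) = 0.86 sabins.
Panel area = 50.124 / 0.86 = 58.3 m².

58.3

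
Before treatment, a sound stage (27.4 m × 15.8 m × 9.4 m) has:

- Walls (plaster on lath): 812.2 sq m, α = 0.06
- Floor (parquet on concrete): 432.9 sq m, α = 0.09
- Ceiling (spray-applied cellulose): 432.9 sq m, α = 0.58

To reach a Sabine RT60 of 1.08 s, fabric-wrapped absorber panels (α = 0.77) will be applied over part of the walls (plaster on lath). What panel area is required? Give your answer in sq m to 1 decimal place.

Total absorption A₁ = 812.2×0.06 + 432.9×0.09 + 432.9×0.58
  = 48.732 + 38.961 + 251.082 = 338.775 sq m sabins.
V = 4069.448 m³. Target absorption A₂ = 0.161 × 4069.448 / 1.08 = 606.649 sabins.
ΔA needed = 606.649 − 338.775 = 267.874 sabins.
Each sq m of panel replacing the walls (plaster on lath) adds (0.77 − 0.06) = 0.71 sabins.
Panel area = 267.874 / 0.71 = 377.3 sq m.

377.3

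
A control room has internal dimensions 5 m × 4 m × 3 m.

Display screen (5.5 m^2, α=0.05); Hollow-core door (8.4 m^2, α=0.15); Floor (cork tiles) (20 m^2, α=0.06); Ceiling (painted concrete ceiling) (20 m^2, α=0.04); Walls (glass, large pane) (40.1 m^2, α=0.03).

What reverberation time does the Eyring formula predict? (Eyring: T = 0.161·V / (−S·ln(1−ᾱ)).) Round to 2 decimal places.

S = Σ Sᵢ = 94.0 m^2.
Σ(Sᵢαᵢ) = 5.5×0.05 + 8.4×0.15 + 20×0.06 + 20×0.04 + 40.1×0.03 = 4.738.
Mean coefficient ᾱ = A/S = 0.0504.
−S·ln(1−ᾱ) = −94.0 × ln(1 − 0.0504) = 4.861.
V = 5 × 4 × 3 = 60 m³.
T = 0.161·V/[−S·ln(1−ᾱ)] = 0.161·60/4.861 = 1.99 s.

1.99 sec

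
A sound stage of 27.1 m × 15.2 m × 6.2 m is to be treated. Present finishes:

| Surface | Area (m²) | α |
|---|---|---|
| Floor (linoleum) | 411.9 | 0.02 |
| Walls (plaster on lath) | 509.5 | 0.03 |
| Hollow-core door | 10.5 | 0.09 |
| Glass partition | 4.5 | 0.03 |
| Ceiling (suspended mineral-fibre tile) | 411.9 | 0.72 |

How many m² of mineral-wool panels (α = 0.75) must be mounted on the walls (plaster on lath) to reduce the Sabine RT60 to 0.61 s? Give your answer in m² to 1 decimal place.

490.1

A₁ = Σ Sᵢαᵢ = 411.9*0.02 + 509.5*0.03 + 10.5*0.09 + 4.5*0.03 + 411.9*0.72 = 321.171 sabins.
Required A₂ = 0.161·2553.904/0.61 = 674.063 sabins.
Absorption to add: 674.063 − 321.171 = 352.892 sabins.
Each m² of panel replacing the walls (plaster on lath) adds (0.75 − 0.03) = 0.72 sabins.
Area = ΔA/Δα = 352.892/0.72 = 490.1 m².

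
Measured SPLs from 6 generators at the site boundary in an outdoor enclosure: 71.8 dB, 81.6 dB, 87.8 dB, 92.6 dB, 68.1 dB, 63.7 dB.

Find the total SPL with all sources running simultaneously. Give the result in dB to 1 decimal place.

Converting to relative power and adding: 10^(71.8/10) + 10^(81.6/10) + 10^(87.8/10) + 10^(92.6/10) + 10^(68.1/10) + 10^(63.7/10) = 2.591e+09.
Back to dB: 10·log₁₀ Σ = 94.1 dB.

94.1 dB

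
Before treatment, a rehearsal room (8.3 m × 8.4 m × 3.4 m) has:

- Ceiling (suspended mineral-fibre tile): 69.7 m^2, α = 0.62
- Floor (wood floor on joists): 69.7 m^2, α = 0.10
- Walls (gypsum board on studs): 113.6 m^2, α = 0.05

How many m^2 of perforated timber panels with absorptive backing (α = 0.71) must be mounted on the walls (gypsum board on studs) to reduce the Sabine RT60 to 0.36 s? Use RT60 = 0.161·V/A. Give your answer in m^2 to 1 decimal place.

A₁ = Σ Sᵢαᵢ = 69.7×0.62 + 69.7×0.10 + 113.6×0.05 = 55.864 sabins.
V = 237.048 m³. Target absorption A₂ = 0.161 × 237.048 / 0.36 = 106.013 sabins.
Absorption to add: 106.013 − 55.864 = 50.149 sabins.
Each m^2 of panel replacing the walls (gypsum board on studs) adds (0.71 − 0.05) = 0.66 sabins.
Panel area = 50.149 / 0.66 = 76.0 m^2.

76.0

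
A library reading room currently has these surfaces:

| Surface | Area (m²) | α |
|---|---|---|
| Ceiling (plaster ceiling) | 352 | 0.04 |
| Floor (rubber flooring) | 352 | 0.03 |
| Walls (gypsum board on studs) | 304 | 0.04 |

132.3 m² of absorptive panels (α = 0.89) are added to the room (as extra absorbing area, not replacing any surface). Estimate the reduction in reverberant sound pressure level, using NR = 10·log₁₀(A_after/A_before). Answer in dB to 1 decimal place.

6.2 dB

Equivalent absorption area: A_before = 352*0.04 + 352*0.03 + 304*0.04 = 36.800 m².
Added absorption = 132.3 × 0.89 = 117.747 sabins.
A_after = 36.800 + 117.747 = 154.547 sabins.
Reduction = 10 log₁₀(A_after/A_before) = 10 log₁₀(4.1996) = 6.2 dB.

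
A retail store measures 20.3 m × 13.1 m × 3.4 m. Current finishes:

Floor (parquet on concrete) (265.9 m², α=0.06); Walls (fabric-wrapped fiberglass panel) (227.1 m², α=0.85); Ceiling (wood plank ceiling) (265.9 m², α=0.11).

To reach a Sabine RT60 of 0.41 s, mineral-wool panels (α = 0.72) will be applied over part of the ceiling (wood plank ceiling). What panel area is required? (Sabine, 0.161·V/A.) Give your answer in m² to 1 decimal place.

191.5

Summing Sᵢαᵢ: 15.954 + 193.035 + 29.249 → A₁ = 238.238 sabins.
V = 904.162 m³. Target absorption A₂ = 0.161 × 904.162 / 0.41 = 355.049 sabins.
Absorption to add: 355.049 − 238.238 = 116.811 sabins.
Each m² of panel replacing the ceiling (wood plank ceiling) adds (0.72 − 0.11) = 0.61 sabins.
Panel area = 116.811 / 0.61 = 191.5 m².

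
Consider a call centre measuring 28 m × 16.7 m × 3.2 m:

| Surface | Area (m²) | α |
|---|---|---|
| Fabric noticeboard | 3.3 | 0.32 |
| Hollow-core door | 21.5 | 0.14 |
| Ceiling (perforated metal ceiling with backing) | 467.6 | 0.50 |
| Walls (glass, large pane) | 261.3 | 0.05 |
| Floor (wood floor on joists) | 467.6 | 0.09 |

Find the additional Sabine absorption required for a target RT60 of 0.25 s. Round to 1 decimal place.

A₁ = Σ Sᵢαᵢ = 3.3·0.32 + 21.5·0.14 + 467.6·0.50 + 261.3·0.05 + 467.6·0.09 = 293.015 sabins.
V = 1496.32 m³. Required absorption A₂ = 0.161 × 1496.32 / 0.25 = 963.630 sabins.
Additional absorption ΔA = 963.630 − 293.015 = 670.6 sabins.

670.6 sabins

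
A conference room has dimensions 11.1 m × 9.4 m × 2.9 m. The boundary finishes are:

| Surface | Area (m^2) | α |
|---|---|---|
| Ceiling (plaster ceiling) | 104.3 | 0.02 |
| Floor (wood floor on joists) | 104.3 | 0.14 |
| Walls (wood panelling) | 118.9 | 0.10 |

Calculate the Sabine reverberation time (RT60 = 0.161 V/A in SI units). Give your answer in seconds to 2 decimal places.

Equivalent absorption area: A = 104.3·0.02 + 104.3·0.14 + 118.9·0.10 = 28.578 m^2.
Volume V = 11.1 × 9.4 × 2.9 = 302.586 m³.
T = 0.161 V/A = 0.161·302.586/28.578 = 1.70 s.

1.70 sec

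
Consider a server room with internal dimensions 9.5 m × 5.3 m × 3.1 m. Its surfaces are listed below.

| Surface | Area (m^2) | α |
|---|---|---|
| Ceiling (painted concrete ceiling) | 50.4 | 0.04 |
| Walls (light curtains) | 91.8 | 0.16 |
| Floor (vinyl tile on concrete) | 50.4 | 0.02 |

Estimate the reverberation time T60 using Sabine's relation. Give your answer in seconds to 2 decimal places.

Equivalent absorption area: A = 50.4*0.04 + 91.8*0.16 + 50.4*0.02 = 17.712 m^2.
Volume V = 9.5 × 5.3 × 3.1 = 156.085 m³.
Sabine: RT60 = 0.161 × 156.085 / 17.712 = 1.42 s.

1.42 sec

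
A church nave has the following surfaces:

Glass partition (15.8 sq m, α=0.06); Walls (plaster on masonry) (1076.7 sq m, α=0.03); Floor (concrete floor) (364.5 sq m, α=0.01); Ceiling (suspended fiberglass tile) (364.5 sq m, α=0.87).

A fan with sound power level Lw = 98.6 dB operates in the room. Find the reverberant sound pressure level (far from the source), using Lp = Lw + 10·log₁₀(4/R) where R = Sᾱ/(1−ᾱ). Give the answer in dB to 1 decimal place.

Σ(Sᵢαᵢ) = 15.8×0.06 + 1076.7×0.03 + 364.5×0.01 + 364.5×0.87 = 354.009; total area S = 1821.5 sq m.
ᾱ = 354.009/1821.5 = 0.1944; R = Sᾱ/(1−ᾱ) = 354.009/(1−0.1944) = 439.435 sq m.
Lp = Lw + 10 log₁₀(4/R) = 98.6 -20.41 = 78.2 dB.

78.2 dB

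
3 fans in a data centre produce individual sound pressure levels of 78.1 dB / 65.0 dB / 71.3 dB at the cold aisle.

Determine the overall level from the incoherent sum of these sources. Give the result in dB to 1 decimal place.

79.1 dB

Σ 10^(Lᵢ/10) = 8.122e+07.
Combined level = 10 log₁₀(8.122e+07) = 79.1 dB.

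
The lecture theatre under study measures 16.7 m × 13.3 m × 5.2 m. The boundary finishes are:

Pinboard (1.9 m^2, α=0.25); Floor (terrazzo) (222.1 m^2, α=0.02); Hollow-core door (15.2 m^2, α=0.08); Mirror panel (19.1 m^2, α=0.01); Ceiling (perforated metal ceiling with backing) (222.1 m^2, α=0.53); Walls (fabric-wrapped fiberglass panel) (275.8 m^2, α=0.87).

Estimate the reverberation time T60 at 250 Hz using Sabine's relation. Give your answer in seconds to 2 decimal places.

0.51 s

Equivalent absorption area: A = 1.9×0.25 + 222.1×0.02 + 15.2×0.08 + 19.1×0.01 + 222.1×0.53 + 275.8×0.87 = 363.983 m^2.
Volume V = 16.7 × 13.3 × 5.2 = 1154.972 m³.
Sabine: RT60 = 0.161 × 1154.972 / 363.983 = 0.51 s.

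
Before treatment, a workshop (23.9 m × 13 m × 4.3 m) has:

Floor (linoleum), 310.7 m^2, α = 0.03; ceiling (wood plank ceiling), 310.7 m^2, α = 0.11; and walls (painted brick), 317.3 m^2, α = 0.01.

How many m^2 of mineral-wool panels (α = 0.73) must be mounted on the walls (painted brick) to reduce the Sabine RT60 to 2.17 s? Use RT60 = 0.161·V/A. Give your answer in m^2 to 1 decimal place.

72.9

Total absorption A₁ = 310.7×0.03 + 310.7×0.11 + 317.3×0.01
  = 9.321 + 34.177 + 3.173 = 46.671 m^2 sabins.
V = 1336.01 m³. Target absorption A₂ = 0.161 × 1336.01 / 2.17 = 99.123 sabins.
Absorption to add: 99.123 − 46.671 = 52.452 sabins.
Net gain per m^2: Δα = 0.73 − 0.01 = 0.72.
Area = ΔA/Δα = 52.452/0.72 = 72.9 m^2.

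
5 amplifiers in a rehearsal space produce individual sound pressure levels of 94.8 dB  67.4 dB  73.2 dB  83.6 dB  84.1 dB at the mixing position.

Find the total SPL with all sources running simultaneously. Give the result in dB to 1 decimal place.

Σ 10^(Lᵢ/10) = 3.532e+09.
Back to dB: 10·log₁₀ Σ = 95.5 dB.

95.5 dB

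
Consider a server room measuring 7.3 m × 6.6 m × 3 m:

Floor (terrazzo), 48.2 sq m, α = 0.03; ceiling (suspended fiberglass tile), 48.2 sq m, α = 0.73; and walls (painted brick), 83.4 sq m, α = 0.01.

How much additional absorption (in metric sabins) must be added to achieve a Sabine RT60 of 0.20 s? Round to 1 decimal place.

Equivalent absorption area: A₁ = 48.2·0.03 + 48.2·0.73 + 83.4·0.01 = 37.466 sq m.
Target A₂ = 0.161·144.54/0.20 = 116.355 sabins (V = 144.54 m³).
Shortfall: 116.355 − 37.466 = 78.9 sabins.

78.9 sabins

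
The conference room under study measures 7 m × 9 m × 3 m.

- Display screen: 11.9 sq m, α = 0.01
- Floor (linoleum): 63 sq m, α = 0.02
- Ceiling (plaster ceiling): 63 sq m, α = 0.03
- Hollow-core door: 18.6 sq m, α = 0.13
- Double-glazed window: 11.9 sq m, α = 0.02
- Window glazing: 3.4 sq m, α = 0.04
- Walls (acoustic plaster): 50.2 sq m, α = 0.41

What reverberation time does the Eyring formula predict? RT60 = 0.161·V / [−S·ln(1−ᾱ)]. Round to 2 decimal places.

S = Σ Sᵢ = 222.0 sq m.
Σ(Sᵢαᵢ) = 11.9·0.01 + 63·0.02 + 63·0.03 + 18.6·0.13 + 11.9·0.02 + 3.4·0.04 + 50.2·0.41 = 26.643.
ᾱ = 26.643 / 222.0 = 0.1200.
−S·ln(1−ᾱ) = −222.0 × ln(1 − 0.1200) = 28.379.
V = 7 × 9 × 3 = 189 m³.
T = 0.161·V/[−S·ln(1−ᾱ)] = 0.161·189/28.379 = 1.07 s.

1.07 sec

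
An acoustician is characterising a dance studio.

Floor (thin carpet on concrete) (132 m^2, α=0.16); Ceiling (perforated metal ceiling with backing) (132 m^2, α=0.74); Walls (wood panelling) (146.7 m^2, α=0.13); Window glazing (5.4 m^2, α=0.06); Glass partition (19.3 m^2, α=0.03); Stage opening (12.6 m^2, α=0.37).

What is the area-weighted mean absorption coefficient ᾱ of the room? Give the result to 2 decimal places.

Total surface area S = 448.0 m^2.
Σ(Sᵢαᵢ) = 132·0.16 + 132·0.74 + 146.7·0.13 + 5.4·0.06 + 19.3·0.03 + 12.6·0.37 = 143.436.
ᾱ = A/S = 0.32.

0.32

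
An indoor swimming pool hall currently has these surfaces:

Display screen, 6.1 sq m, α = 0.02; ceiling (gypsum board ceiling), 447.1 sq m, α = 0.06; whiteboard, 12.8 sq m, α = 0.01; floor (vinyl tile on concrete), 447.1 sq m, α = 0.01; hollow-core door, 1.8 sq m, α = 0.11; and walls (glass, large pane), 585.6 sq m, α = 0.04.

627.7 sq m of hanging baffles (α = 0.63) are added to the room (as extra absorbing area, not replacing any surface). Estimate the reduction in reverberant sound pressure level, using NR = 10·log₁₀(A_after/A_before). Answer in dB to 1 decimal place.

Summing Sᵢαᵢ: 0.122 + 26.826 + 0.128 + 4.471 + 0.198 + 23.424 → A_before = 55.169 sabins.
Added absorption = 627.7 × 0.63 = 395.451 sabins.
A_after = 55.169 + 395.451 = 450.620 sabins.
Reduction = 10 log₁₀(A_after/A_before) = 10 log₁₀(8.1680) = 9.1 dB.

9.1 dB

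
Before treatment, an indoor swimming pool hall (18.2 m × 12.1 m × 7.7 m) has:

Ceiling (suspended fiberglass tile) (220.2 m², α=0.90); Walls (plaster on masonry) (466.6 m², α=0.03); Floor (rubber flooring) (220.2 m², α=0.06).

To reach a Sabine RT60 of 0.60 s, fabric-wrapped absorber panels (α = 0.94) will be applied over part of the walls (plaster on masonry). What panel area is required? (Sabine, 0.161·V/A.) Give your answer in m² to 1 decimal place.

252.3

A₁ = Σ Sᵢαᵢ = 220.2*0.90 + 466.6*0.03 + 220.2*0.06 = 225.390 sabins.
Required A₂ = 0.161·1695.694/0.60 = 455.011 sabins.
Absorption to add: 455.011 − 225.390 = 229.621 sabins.
Each m² of panel replacing the walls (plaster on masonry) adds (0.94 − 0.03) = 0.91 sabins.
Area = ΔA/Δα = 229.621/0.91 = 252.3 m².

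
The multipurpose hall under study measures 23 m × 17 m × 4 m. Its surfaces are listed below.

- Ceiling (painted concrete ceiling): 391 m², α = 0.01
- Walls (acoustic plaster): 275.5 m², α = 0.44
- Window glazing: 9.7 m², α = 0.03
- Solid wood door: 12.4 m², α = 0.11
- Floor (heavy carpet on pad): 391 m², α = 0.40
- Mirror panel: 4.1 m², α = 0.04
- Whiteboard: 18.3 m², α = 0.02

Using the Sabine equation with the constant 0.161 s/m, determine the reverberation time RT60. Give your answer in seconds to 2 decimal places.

A = Σ Sᵢαᵢ = 391*0.01 + 275.5*0.44 + 9.7*0.03 + 12.4*0.11 + 391*0.40 + 4.1*0.04 + 18.3*0.02 = 283.715 sabins.
V = 23·17·4 = 1564 m³.
RT60 = 0.161 · V / A = 0.161 × 1564 / 283.715 = 0.89 s.

0.89 s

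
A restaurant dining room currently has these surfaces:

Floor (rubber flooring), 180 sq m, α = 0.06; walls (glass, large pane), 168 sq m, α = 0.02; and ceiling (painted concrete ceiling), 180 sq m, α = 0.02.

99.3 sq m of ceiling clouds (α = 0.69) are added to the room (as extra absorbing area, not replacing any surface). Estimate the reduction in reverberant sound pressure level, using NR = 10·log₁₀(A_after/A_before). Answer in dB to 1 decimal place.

Equivalent absorption area: A_before = 180×0.06 + 168×0.02 + 180×0.02 = 17.760 sq m.
Treatment contributes 99.3·0.69 = 68.517 sabins.
A_after = 17.760 + 68.517 = 86.277 sabins.
Reduction = 10 log₁₀(A_after/A_before) = 10 log₁₀(4.8579) = 6.9 dB.

6.9 dB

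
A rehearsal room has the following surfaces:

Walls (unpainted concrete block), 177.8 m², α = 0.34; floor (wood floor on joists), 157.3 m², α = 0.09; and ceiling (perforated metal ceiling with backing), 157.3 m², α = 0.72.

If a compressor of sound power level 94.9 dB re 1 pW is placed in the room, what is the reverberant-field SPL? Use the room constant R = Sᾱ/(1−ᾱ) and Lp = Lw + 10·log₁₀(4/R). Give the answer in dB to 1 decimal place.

A = 187.865 sabins; S = 492.4 m².
ᾱ = 0.3815, so room constant R = A/(1−ᾱ) = 303.743 m².
Lp = Lw + 10 log₁₀(4/R) = 94.9 -18.80 = 76.1 dB.

76.1 dB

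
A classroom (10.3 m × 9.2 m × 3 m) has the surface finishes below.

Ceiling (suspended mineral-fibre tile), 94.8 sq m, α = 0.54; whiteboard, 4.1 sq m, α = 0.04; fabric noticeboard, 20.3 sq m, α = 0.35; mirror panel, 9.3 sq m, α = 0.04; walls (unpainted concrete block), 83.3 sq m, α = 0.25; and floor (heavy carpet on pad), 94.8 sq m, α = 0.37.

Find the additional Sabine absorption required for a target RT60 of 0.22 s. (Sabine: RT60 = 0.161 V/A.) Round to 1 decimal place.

Equivalent absorption area: A₁ = 94.8*0.54 + 4.1*0.04 + 20.3*0.35 + 9.3*0.04 + 83.3*0.25 + 94.8*0.37 = 114.734 sq m.
Target A₂ = 0.161·284.28/0.22 = 208.041 sabins (V = 284.28 m³).
ΔA = A₂ − A₁ = 208.041 − 114.734 = 93.3 sabins.

93.3 sabins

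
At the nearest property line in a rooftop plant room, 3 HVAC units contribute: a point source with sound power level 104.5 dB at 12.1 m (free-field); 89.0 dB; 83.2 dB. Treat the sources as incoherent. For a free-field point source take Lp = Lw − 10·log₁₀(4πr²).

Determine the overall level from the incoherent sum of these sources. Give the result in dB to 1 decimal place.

Source at 12.1 m: Lp = 104.5 − 10·log₁₀(4π·12.1²) = 104.5 − 10·log₁₀(1839.842) = 71.9 dB.
Converting to relative power and adding: 10^(71.9/10) + 10^(89.0/10) + 10^(83.2/10) = 1.019e+09.
Back to dB: 10·log₁₀ Σ = 90.1 dB.

90.1 dB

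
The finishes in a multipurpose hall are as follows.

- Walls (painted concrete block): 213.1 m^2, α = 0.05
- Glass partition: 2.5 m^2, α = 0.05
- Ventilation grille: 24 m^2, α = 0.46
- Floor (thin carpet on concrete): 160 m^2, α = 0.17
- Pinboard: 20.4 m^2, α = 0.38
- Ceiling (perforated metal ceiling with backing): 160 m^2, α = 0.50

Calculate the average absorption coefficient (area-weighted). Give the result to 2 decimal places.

S = Σ Sᵢ = 213.1 + 2.5 + 24 + 160 + 20.4 + 160 = 580.0 m^2.
Σ(Sᵢαᵢ) = 213.1·0.05 + 2.5·0.05 + 24·0.46 + 160·0.17 + 20.4·0.38 + 160·0.50 = 136.772.
ᾱ = 136.772 / 580.0 = 0.24.

0.24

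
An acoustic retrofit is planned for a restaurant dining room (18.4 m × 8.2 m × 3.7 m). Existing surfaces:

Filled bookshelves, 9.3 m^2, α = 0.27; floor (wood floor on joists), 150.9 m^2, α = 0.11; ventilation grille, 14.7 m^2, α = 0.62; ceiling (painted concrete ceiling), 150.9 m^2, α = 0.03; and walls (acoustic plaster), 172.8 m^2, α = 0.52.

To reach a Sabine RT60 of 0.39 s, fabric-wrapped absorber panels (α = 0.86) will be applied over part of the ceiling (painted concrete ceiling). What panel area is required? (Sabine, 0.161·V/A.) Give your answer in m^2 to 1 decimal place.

Summing Sᵢαᵢ: 2.511 + 16.599 + 9.114 + 4.527 + 89.856 → A₁ = 122.607 sabins.
Required A₂ = 0.161·558.256/0.39 = 230.460 sabins.
ΔA needed = 230.460 − 122.607 = 107.853 sabins.
Net gain per m^2: Δα = 0.86 − 0.03 = 0.83.
Panel area = 107.853 / 0.83 = 129.9 m^2.

129.9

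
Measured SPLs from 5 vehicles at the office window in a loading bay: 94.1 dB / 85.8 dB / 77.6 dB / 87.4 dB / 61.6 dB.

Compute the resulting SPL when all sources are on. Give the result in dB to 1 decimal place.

Σ 10^(Lᵢ/10) = 3.559e+09.
L_total = 10·log₁₀(3.559e+09) = 95.5 dB.

95.5 dB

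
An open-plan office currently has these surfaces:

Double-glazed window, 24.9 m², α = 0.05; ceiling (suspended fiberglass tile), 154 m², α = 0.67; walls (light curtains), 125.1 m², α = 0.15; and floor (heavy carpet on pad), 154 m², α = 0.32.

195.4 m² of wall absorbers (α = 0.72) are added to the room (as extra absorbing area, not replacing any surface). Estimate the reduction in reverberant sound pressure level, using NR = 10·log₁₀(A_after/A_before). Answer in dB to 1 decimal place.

Total absorption A_before = 24.9·0.05 + 154·0.67 + 125.1·0.15 + 154·0.32
  = 1.245 + 103.180 + 18.765 + 49.280 = 172.470 m² sabins.
Added absorption = 195.4 × 0.72 = 140.688 sabins.
New total A_after = 313.158 sabins.
Reduction = 10 log₁₀(A_after/A_before) = 10 log₁₀(1.8157) = 2.6 dB.

2.6 dB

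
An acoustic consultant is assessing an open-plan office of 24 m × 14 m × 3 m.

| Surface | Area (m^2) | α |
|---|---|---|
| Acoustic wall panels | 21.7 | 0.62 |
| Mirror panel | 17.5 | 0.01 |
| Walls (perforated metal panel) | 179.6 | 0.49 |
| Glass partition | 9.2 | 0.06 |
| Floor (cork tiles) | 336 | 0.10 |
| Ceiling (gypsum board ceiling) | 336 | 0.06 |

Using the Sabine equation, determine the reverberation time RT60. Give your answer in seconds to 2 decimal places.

1.04 s

Summing Sᵢαᵢ: 13.454 + 0.175 + 88.004 + 0.552 + 33.600 + 20.160 → A = 155.945 sabins.
Volume V = 24 × 14 × 3 = 1008 m³.
Sabine: RT60 = 0.161 × 1008 / 155.945 = 1.04 s.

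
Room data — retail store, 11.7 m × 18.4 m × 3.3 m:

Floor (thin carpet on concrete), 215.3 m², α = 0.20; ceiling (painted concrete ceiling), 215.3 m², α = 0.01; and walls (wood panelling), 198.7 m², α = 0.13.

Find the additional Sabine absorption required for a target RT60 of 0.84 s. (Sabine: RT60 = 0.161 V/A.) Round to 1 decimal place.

65.1 sabins

A₁ = Σ Sᵢαᵢ = 215.3·0.20 + 215.3·0.01 + 198.7·0.13 = 71.044 sabins.
Target A₂ = 0.161·710.424/0.84 = 136.165 sabins (V = 710.424 m³).
Additional absorption ΔA = 136.165 − 71.044 = 65.1 sabins.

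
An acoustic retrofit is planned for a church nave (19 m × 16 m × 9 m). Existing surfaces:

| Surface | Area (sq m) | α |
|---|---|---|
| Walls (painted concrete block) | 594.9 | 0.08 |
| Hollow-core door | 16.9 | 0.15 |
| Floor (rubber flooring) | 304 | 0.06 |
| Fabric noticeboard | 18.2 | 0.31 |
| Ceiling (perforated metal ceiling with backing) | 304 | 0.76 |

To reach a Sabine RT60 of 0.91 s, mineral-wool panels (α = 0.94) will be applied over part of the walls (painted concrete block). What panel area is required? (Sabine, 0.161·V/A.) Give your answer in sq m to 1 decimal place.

Summing Sᵢαᵢ: 47.592 + 2.535 + 18.240 + 5.642 + 231.040 → A₁ = 305.049 sabins.
V = 2736 m³. Target absorption A₂ = 0.161 × 2736 / 0.91 = 484.062 sabins.
Absorption to add: 484.062 − 305.049 = 179.013 sabins.
Each sq m of panel replacing the walls (painted concrete block) adds (0.94 − 0.08) = 0.86 sabins.
Area = ΔA/Δα = 179.013/0.86 = 208.2 sq m.

208.2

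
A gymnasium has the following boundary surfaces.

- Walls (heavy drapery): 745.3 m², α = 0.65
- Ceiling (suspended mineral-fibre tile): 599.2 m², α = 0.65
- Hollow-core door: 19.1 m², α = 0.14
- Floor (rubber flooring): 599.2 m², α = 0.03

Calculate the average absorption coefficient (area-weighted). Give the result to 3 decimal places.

Total surface area S = 1962.8 m².
A = 745.3·0.65 + 599.2·0.65 + 19.1·0.14 + 599.2·0.03 = 894.575 sabins.
ᾱ = A/S = 0.456.

0.456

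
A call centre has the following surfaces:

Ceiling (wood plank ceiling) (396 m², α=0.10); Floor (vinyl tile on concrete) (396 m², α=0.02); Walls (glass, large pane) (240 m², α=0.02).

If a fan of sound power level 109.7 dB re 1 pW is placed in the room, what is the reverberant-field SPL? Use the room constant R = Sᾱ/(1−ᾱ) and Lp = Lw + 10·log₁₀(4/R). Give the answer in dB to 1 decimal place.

98.3 dB

Σ(Sᵢαᵢ) = 396×0.10 + 396×0.02 + 240×0.02 = 52.320; total area S = 1032.0 m².
ᾱ = 0.0507, so room constant R = A/(1−ᾱ) = 55.114 m².
Lp = Lw + 10 log₁₀(4/R) = 109.7 -11.39 = 98.3 dB.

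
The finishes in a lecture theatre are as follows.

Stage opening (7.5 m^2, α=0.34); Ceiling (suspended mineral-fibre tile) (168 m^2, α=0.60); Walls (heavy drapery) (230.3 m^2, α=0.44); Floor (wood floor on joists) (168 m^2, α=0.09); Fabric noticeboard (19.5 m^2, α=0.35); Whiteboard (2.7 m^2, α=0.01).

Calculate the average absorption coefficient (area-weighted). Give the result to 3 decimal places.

0.380

S = Σ Sᵢ = 7.5 + 168 + 230.3 + 168 + 19.5 + 2.7 = 596.0 m^2.
Σ(Sᵢαᵢ) = 7.5×0.34 + 168×0.60 + 230.3×0.44 + 168×0.09 + 19.5×0.35 + 2.7×0.01 = 226.654.
ᾱ = 226.654 / 596.0 = 0.380.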